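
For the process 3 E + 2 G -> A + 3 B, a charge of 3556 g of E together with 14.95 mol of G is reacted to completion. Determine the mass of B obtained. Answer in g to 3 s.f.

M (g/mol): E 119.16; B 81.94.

1840 g

n(E) = 3556 / 119.16 = 29.84 mol
n(G) = 14.95 mol
n/ν for E = 29.84/3 = 9.947
n/ν for G = 14.95/2 = 7.475
Smallest n/ν is G → limiting reagent.
n(B) = (3/2) × 14.95 = 22.43 mol
mass = 22.43 × 81.94 = 1838 g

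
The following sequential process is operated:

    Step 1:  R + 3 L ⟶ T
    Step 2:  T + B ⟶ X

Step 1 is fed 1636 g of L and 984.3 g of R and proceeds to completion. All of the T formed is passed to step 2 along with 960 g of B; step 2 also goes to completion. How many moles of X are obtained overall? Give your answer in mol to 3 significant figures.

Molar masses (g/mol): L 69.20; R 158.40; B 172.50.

Step 1:
n(L) = 1636 / 69.20 = 23.64 mol
n(R) = 984.3 / 158.40 = 6.214 mol
n/ν for L = 23.64/3 = 7.880
n/ν for R = 6.214/1 = 6.214
Smallest n/ν is R → limiting reagent.
n(T) produced = (1/1) × 6.214 = 6.214 mol
Step 2:
n(T) available = 6.214 mol
n(B) = 960.0 / 172.50 = 5.565 mol
n/ν for T = 6.214/1 = 6.214
n/ν for B = 5.565/1 = 5.565
Smallest n/ν is B → limiting reagent.
n(X) = (1/1) × 5.565 = 5.565 mol

5.57 mol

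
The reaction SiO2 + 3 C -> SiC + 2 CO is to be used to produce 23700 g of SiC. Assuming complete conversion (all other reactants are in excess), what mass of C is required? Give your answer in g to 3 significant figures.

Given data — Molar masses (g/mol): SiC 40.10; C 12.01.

21300 g

n(SiC) = 23700 / 40.10 = 591.0 mol
n(C) = (3/1) × 591.0 = 1773 mol
mass = 1773 × 12.01 = 21290 g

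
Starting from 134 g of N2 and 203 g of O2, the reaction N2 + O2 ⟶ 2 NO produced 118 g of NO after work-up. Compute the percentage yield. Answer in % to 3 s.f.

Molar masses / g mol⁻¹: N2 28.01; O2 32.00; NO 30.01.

n(N2) = 134.0 / 28.01 = 4.784 mol
n(O2) = 203.0 / 32.00 = 6.344 mol
n/ν for N2 = 4.784/1 = 4.784
n/ν for O2 = 6.344/1 = 6.344
Smallest n/ν is N2 → limiting reagent.
theoretical n(NO) = (2/1) × 4.784 = 9.568 mol → 287.1 g
% yield = 118 / 287.1 × 100 = 41.10 %

41.1 %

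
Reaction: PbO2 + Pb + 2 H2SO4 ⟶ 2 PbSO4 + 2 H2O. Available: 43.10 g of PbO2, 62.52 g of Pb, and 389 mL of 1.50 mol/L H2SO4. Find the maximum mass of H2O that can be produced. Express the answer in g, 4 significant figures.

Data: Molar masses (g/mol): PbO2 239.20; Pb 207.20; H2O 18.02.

6.494 g

n(PbO2) = 43.10 / 239.20 = 0.1802 mol
n(Pb) = 62.52 / 207.20 = 0.3017 mol
n(H2SO4) = 1.50 × 389.0/1000 = 0.5835 mol
n/ν → PbO2: 0.1802, Pb: 0.3017, H2SO4: 0.2918; PbO2 is limiting.
n(H2O) = (2/1) × 0.1802 = 0.3604 mol
mass = 0.3604 × 18.02 = 6.494 g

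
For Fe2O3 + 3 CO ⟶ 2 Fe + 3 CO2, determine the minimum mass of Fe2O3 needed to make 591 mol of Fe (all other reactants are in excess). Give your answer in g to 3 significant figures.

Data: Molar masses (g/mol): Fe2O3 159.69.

47200 g

n(Fe) = 591.0 mol
n(Fe2O3) = (1/2) × 591.0 = 295.5 mol
mass = 295.5 × 159.69 = 47190 g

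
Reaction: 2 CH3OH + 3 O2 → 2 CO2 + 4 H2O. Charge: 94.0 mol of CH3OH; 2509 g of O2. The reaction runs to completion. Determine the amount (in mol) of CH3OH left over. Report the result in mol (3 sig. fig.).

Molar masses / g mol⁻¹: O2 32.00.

n(CH3OH) = 94.00 mol
n(O2) = 2509 / 32.00 = 78.41 mol
n/ν for CH3OH = 94.00/2 = 47.00
n/ν for O2 = 78.41/3 = 26.14
Smallest n/ν is O2 → limiting reagent.
CH3OH consumed = (2/3) × 78.41 = 52.27 mol
CH3OH remaining = 94.00 − 52.27 = 41.73 mol

41.7 mol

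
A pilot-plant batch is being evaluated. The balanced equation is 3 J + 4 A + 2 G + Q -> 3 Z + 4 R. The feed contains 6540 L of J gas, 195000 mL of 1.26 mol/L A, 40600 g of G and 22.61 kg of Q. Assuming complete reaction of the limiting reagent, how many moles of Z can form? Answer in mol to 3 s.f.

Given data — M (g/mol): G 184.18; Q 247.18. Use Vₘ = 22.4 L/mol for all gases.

184 mol

n(J) = 6540 / 22.4 = 292.0 mol
n(A) = 1.26 × 195000/1000 = 245.7 mol
n(G) = 40600 / 184.18 = 220.4 mol
n(Q) = 22.61×1000 / 247.18 = 91.47 mol
n/ν → J: 97.33, A: 61.43, G: 110.2, Q: 91.47; A is limiting.
n(Z) = (3/4) × 245.7 = 184.3 mol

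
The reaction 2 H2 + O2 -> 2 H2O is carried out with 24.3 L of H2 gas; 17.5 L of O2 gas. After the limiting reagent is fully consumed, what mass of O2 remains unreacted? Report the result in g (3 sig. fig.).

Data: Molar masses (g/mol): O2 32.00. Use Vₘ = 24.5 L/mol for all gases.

n(H2) = 24.30 / 24.5 = 0.9918 mol
n(O2) = 17.50 / 24.5 = 0.7143 mol
n/ν for H2 = 0.9918/2 = 0.4959
n/ν for O2 = 0.7143/1 = 0.7143
Smallest n/ν is H2 → limiting reagent.
O2 consumed = (1/2) × 0.9918 = 0.4959 mol
O2 remaining = 0.7143 − 0.4959 = 0.2184 mol
mass = 0.2184 × 32.00 = 6.989 g

6.99 g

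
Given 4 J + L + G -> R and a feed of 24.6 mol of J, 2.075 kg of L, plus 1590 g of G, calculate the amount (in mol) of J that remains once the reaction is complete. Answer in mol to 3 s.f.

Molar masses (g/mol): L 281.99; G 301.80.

n(J) = 24.60 mol
n(L) = 2.075×1000 / 281.99 = 7.358 mol
n(G) = 1590 / 301.80 = 5.268 mol
n/ν for J = 24.60/4 = 6.150
n/ν for L = 7.358/1 = 7.358
n/ν for G = 5.268/1 = 5.268
Smallest n/ν is G → limiting reagent.
J consumed = (4/1) × 5.268 = 21.07 mol
J remaining = 24.60 − 21.07 = 3.530 mol

3.53 mol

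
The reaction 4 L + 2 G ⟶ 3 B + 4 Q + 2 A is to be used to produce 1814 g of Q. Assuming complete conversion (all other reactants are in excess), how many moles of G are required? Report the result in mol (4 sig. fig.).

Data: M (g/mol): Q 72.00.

n(Q) = 1814 / 72.00 = 25.19 mol
n(G) = (2/4) × 25.19 = 12.60 mol

12.60 mol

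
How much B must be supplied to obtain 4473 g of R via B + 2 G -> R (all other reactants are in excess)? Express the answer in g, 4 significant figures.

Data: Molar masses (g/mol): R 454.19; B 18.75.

184.7 g

n(R) = 4473 / 454.19 = 9.848 mol
n(B) = (1/1) × 9.848 = 9.848 mol
mass = 9.848 × 18.75 = 184.7 g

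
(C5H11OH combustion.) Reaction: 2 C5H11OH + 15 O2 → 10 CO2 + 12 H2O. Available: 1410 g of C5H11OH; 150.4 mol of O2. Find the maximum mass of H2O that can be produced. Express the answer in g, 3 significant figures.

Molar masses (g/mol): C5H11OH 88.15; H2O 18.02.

1730 g

n(C5H11OH) = 1410 / 88.15 = 16.00 mol
n(O2) = 150.4 mol
n/ν for C5H11OH = 16.00/2 = 8.000
n/ν for O2 = 150.4/15 = 10.03
Smallest n/ν is C5H11OH → limiting reagent.
n(H2O) = (12/2) × 16.00 = 96.00 mol
mass = 96.00 × 18.02 = 1730 g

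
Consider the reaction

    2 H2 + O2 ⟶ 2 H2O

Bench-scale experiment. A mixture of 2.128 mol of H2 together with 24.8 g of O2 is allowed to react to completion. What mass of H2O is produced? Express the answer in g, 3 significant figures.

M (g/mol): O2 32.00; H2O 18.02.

n(H2) = 2.128 mol
n(O2) = 24.80 / 32.00 = 0.7750 mol
n/ν → H2: 1.064, O2: 0.7750; O2 is limiting.
n(H2O) = (2/1) × 0.7750 = 1.550 mol
mass = 1.550 × 18.02 = 27.93 g

27.9 g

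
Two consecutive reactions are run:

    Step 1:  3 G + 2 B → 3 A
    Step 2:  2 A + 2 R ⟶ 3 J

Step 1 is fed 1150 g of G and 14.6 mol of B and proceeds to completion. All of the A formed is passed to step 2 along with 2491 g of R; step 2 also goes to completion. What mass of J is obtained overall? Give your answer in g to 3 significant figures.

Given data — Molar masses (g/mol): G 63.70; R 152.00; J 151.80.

Step 1:
n(G) = 1150 / 63.70 = 18.05 mol
n(B) = 14.60 mol
n/ν → G: 6.017, B: 7.300; G is limiting.
n(A) produced = (3/3) × 18.05 = 18.05 mol
Step 2:
n(A) available = 18.05 mol
n(R) = 2491 / 152.00 = 16.39 mol
n/ν → A: 9.025, R: 8.195; R is limiting.
n(J) = (3/2) × 16.39 = 24.59 mol
mass = 24.59 × 151.80 = 3733 g

3730 g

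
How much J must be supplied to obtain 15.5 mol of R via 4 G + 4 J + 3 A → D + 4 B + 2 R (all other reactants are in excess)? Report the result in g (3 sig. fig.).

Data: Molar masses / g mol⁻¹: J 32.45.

1010 g

n(R) = 15.50 mol
n(J) = (4/2) × 15.50 = 31.00 mol
mass = 31.00 × 32.45 = 1006 g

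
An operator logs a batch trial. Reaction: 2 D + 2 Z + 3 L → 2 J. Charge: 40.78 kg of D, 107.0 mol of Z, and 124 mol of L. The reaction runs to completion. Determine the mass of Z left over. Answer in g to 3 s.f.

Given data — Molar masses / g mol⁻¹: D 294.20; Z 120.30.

2930 g

n(D) = 40.78×1000 / 294.20 = 138.6 mol
n(Z) = 107.0 mol
n(L) = 124.0 mol
n/ν for D = 138.6/2 = 69.30
n/ν for Z = 107.0/2 = 53.50
n/ν for L = 124.0/3 = 41.33
Smallest n/ν is L → limiting reagent.
Z consumed = (2/3) × 124.0 = 82.67 mol
Z remaining = 107.0 − 82.67 = 24.33 mol
mass = 24.33 × 120.30 = 2927 g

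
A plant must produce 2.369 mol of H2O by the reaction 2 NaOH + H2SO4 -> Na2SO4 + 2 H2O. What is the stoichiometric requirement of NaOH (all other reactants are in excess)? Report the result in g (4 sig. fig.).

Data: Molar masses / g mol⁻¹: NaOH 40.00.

n(H2O) = 2.369 mol
n(NaOH) = (2/2) × 2.369 = 2.369 mol
mass = 2.369 × 40.00 = 94.76 g

94.76 g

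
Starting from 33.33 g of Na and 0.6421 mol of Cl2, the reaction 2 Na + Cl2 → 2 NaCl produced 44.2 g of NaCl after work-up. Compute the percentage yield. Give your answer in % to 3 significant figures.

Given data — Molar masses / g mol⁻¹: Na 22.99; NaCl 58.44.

58.9 %

n(Na) = 33.33 / 22.99 = 1.450 mol
n(Cl2) = 0.6421 mol
n/ν for Na = 1.450/2 = 0.7250
n/ν for Cl2 = 0.6421/1 = 0.6421
Smallest n/ν is Cl2 → limiting reagent.
theoretical n(NaCl) = (2/1) × 0.6421 = 1.284 mol → 75.04 g
% yield = 44.2 / 75.04 × 100 = 58.90 %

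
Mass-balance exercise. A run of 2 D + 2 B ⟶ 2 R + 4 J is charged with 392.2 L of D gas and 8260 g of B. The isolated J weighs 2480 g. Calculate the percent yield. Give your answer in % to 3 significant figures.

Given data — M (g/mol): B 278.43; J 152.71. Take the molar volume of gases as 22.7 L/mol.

n(D) = 392.2 / 22.7 = 17.28 mol
n(B) = 8260 / 278.43 = 29.67 mol
n/ν → D: 8.640, B: 14.84; D is limiting.
theoretical n(J) = (4/2) × 17.28 = 34.56 mol → 5278 g
% yield = 2480 / 5278 × 100 = 46.99 %

47.0 %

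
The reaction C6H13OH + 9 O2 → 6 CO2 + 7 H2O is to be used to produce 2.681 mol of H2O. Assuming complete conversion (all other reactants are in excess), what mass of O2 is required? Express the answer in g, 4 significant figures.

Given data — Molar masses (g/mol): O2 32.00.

n(H2O) = 2.681 mol
n(O2) = (9/7) × 2.681 = 3.447 mol
mass = 3.447 × 32.00 = 110.3 g

110.3 g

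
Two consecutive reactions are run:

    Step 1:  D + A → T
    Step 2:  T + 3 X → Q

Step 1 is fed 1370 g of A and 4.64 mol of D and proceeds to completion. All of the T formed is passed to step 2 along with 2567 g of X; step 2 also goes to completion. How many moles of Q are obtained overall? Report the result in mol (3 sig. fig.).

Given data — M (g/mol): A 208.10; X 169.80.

Step 1:
n(A) = 1370 / 208.10 = 6.583 mol
n(D) = 4.640 mol
n/ν → A: 6.583, D: 4.640; D is limiting.
n(T) produced = (1/1) × 4.640 = 4.640 mol
Step 2:
n(T) available = 4.640 mol
n(X) = 2567 / 169.80 = 15.12 mol
n/ν → T: 4.640, X: 5.040; T is limiting.
n(Q) = (1/1) × 4.640 = 4.640 mol

4.64 mol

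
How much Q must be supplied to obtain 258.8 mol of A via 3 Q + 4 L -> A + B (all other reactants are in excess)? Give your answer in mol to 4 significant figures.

776.4 mol

n(A) = 258.8 mol
n(Q) = (3/1) × 258.8 = 776.4 mol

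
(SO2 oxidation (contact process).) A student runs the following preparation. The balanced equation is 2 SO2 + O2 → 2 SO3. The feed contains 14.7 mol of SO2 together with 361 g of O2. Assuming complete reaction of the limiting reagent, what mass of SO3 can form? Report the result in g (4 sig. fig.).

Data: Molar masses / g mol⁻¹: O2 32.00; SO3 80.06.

n(SO2) = 14.70 mol
n(O2) = 361.0 / 32.00 = 11.28 mol
n/ν for SO2 = 14.70/2 = 7.350
n/ν for O2 = 11.28/1 = 11.28
Smallest n/ν is SO2 → limiting reagent.
n(SO3) = (2/2) × 14.70 = 14.70 mol
mass = 14.70 × 80.06 = 1177 g

1177 g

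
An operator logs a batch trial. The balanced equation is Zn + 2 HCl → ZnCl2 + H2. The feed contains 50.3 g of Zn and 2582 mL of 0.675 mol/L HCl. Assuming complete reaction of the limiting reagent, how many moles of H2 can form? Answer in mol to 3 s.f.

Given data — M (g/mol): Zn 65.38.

n(Zn) = 50.30 / 65.38 = 0.7693 mol
n(HCl) = 0.675 × 2582/1000 = 1.743 mol
n/ν → Zn: 0.7693, HCl: 0.8715; Zn is limiting.
n(H2) = (1/1) × 0.7693 = 0.7693 mol

0.769 mol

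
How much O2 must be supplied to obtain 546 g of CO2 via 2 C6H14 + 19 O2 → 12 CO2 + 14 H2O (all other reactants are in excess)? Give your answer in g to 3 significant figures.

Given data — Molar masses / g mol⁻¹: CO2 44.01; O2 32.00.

629 g

n(CO2) = 546 / 44.01 = 12.41 mol
n(O2) = (19/12) × 12.41 = 19.65 mol
mass = 19.65 × 32.00 = 628.8 g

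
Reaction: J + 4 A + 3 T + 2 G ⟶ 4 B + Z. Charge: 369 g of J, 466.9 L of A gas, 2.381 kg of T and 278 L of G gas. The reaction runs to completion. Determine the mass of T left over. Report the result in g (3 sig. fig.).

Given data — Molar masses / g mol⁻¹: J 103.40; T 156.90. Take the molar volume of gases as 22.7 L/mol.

n(J) = 369.0 / 103.40 = 3.569 mol
n(A) = 466.9 / 22.7 = 20.57 mol
n(T) = 2.381×1000 / 156.90 = 15.18 mol
n(G) = 278.0 / 22.7 = 12.25 mol
n/ν for J = 3.569/1 = 3.569
n/ν for A = 20.57/4 = 5.143
n/ν for T = 15.18/3 = 5.060
n/ν for G = 12.25/2 = 6.125
Smallest n/ν is J → limiting reagent.
T consumed = (3/1) × 3.569 = 10.71 mol
T remaining = 15.18 − 10.71 = 4.470 mol
mass = 4.470 × 156.90 = 701.3 g

701 g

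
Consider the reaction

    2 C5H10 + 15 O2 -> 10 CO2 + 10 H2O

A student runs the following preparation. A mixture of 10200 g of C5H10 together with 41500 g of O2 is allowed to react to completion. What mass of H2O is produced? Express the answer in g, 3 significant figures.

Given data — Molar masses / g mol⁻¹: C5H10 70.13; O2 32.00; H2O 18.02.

13100 g

n(C5H10) = 10200 / 70.13 = 145.4 mol
n(O2) = 41500 / 32.00 = 1297 mol
n/ν for C5H10 = 145.4/2 = 72.70
n/ν for O2 = 1297/15 = 86.47
Smallest n/ν is C5H10 → limiting reagent.
n(H2O) = (10/2) × 145.4 = 727.0 mol
mass = 727.0 × 18.02 = 13100 g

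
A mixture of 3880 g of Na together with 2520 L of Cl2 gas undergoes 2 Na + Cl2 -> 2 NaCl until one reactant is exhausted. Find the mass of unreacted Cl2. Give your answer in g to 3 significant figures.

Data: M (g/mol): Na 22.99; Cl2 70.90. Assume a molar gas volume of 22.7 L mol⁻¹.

1890 g

n(Na) = 3880 / 22.99 = 168.8 mol
n(Cl2) = 2520 / 22.7 = 111.0 mol
n/ν → Na: 84.40, Cl2: 111.0; Na is limiting.
Cl2 consumed = (1/2) × 168.8 = 84.40 mol
Cl2 remaining = 111.0 − 84.40 = 26.60 mol
mass = 26.60 × 70.90 = 1886 g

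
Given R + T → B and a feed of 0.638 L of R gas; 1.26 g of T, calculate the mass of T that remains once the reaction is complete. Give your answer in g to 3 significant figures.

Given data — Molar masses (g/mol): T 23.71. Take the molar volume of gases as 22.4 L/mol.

n(R) = 0.6380 / 22.4 = 0.02848 mol
n(T) = 1.260 / 23.71 = 0.05314 mol
n/ν for R = 0.02848/1 = 0.02848
n/ν for T = 0.05314/1 = 0.05314
Smallest n/ν is R → limiting reagent.
T consumed = (1/1) × 0.02848 = 0.02848 mol
T remaining = 0.05314 − 0.02848 = 0.02466 mol
mass = 0.02466 × 23.71 = 0.5847 g

0.585 g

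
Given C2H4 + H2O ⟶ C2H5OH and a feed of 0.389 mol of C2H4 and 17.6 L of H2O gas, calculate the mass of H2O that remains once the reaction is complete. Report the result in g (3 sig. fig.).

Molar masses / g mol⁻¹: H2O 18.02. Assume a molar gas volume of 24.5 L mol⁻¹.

5.94 g

n(C2H4) = 0.3890 mol
n(H2O) = 17.60 / 24.5 = 0.7184 mol
n/ν for C2H4 = 0.3890/1 = 0.3890
n/ν for H2O = 0.7184/1 = 0.7184
Smallest n/ν is C2H4 → limiting reagent.
H2O consumed = (1/1) × 0.3890 = 0.3890 mol
H2O remaining = 0.7184 − 0.3890 = 0.3294 mol
mass = 0.3294 × 18.02 = 5.936 g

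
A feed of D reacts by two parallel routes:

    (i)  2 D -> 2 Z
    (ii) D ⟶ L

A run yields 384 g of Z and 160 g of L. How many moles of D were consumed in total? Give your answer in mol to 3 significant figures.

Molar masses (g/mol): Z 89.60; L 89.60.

n(Z) = 384 / 89.60 = 4.286 mol
n(L) = 160 / 89.60 = 1.786 mol
n(D) via (i) = (2/2)×4.286 = 4.286 mol
n(D) via (ii) = (1/1)×1.786 = 1.786 mol
total n(D) = 4.286 + 1.786 = 6.072 mol

6.07 mol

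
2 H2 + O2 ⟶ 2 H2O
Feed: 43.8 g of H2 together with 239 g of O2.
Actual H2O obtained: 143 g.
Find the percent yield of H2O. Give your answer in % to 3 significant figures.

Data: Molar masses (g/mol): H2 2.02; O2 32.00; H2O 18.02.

53.1 %

n(H2) = 43.80 / 2.02 = 21.68 mol
n(O2) = 239.0 / 32.00 = 7.469 mol
n/ν for H2 = 21.68/2 = 10.84
n/ν for O2 = 7.469/1 = 7.469
Smallest n/ν is O2 → limiting reagent.
theoretical n(H2O) = (2/1) × 7.469 = 14.94 mol → 269.2 g
% yield = 143 / 269.2 × 100 = 53.12 %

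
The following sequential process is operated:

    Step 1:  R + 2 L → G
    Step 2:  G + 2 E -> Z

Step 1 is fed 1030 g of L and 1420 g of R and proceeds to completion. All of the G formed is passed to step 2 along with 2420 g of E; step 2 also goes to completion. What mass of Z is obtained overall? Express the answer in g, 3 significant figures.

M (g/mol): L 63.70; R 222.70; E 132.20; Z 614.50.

3920 g

Step 1:
n(L) = 1030 / 63.70 = 16.17 mol
n(R) = 1420 / 222.70 = 6.376 mol
n/ν for L = 16.17/2 = 8.085
n/ν for R = 6.376/1 = 6.376
Smallest n/ν is R → limiting reagent.
n(G) produced = (1/1) × 6.376 = 6.376 mol
Step 2:
n(G) available = 6.376 mol
n(E) = 2420 / 132.20 = 18.31 mol
n/ν for G = 6.376/1 = 6.376
n/ν for E = 18.31/2 = 9.155
Smallest n/ν is G → limiting reagent.
n(Z) = (1/1) × 6.376 = 6.376 mol
mass = 6.376 × 614.50 = 3918 g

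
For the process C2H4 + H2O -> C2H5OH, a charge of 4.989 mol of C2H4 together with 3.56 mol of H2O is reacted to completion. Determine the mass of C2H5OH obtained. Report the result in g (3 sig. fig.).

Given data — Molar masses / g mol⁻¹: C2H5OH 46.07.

n(C2H4) = 4.989 mol
n(H2O) = 3.560 mol
n/ν → C2H4: 4.989, H2O: 3.560; H2O is limiting.
n(C2H5OH) = (1/1) × 3.560 = 3.560 mol
mass = 3.560 × 46.07 = 164.0 g

164 g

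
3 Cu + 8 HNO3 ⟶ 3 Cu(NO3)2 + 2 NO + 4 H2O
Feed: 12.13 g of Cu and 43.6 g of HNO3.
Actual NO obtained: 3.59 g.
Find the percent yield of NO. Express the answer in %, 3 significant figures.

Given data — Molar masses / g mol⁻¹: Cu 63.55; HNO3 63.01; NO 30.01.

94.0 %

n(Cu) = 12.13 / 63.55 = 0.1909 mol
n(HNO3) = 43.60 / 63.01 = 0.6920 mol
n/ν → Cu: 0.06363, HNO3: 0.08650; Cu is limiting.
theoretical n(NO) = (2/3) × 0.1909 = 0.1273 mol → 3.820 g
% yield = 3.59 / 3.820 × 100 = 93.98 %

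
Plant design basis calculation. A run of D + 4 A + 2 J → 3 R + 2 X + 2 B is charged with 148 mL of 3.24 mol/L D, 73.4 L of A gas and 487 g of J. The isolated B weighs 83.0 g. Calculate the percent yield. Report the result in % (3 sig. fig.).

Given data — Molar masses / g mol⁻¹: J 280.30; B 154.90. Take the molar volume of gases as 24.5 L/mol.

55.9 %

n(D) = 3.24 × 148.0/1000 = 0.4795 mol
n(A) = 73.40 / 24.5 = 2.996 mol
n(J) = 487.0 / 280.30 = 1.737 mol
n/ν → D: 0.4795, A: 0.7490, J: 0.8685; D is limiting.
theoretical n(B) = (2/1) × 0.4795 = 0.9590 mol → 148.5 g
% yield = 83.0 / 148.5 × 100 = 55.89 %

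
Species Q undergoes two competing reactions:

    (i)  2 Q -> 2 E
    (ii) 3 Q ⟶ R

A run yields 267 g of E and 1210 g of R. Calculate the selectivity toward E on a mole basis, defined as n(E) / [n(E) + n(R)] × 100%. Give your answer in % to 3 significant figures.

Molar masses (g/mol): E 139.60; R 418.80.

n(E) = 267 / 139.60 = 1.913 mol
n(R) = 1210 / 418.80 = 2.889 mol
selectivity = 1.913/(1.913+2.889) × 100 = 39.84 %

39.8 %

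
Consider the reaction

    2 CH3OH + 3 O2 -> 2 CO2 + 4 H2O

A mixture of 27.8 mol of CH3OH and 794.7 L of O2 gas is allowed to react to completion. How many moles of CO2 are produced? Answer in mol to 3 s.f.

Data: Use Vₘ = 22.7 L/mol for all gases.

23.3 mol

n(CH3OH) = 27.80 mol
n(O2) = 794.7 / 22.7 = 35.01 mol
n/ν for CH3OH = 27.80/2 = 13.90
n/ν for O2 = 35.01/3 = 11.67
Smallest n/ν is O2 → limiting reagent.
n(CO2) = (2/3) × 35.01 = 23.34 mol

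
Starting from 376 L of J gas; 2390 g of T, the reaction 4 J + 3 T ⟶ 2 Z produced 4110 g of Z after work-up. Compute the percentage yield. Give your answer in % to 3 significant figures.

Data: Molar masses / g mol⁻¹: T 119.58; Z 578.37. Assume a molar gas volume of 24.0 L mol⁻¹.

n(J) = 376.0 / 24.0 = 15.67 mol
n(T) = 2390 / 119.58 = 19.99 mol
n/ν for J = 15.67/4 = 3.918
n/ν for T = 19.99/3 = 6.663
Smallest n/ν is J → limiting reagent.
theoretical n(Z) = (2/4) × 15.67 = 7.835 mol → 4532 g
% yield = 4110 / 4532 × 100 = 90.69 %

90.7 %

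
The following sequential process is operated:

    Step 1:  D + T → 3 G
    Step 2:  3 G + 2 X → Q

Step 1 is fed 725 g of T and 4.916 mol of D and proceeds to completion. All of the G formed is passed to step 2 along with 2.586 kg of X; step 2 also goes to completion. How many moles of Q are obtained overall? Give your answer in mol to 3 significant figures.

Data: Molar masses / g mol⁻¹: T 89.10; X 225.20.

4.92 mol

Step 1:
n(T) = 725.0 / 89.10 = 8.137 mol
n(D) = 4.916 mol
n/ν for T = 8.137/1 = 8.137
n/ν for D = 4.916/1 = 4.916
Smallest n/ν is D → limiting reagent.
n(G) produced = (3/1) × 4.916 = 14.75 mol
Step 2:
n(G) available = 14.75 mol
n(X) = 2.586×1000 / 225.20 = 11.48 mol
n/ν for G = 14.75/3 = 4.917
n/ν for X = 11.48/2 = 5.740
Smallest n/ν is G → limiting reagent.
n(Q) = (1/3) × 14.75 = 4.917 mol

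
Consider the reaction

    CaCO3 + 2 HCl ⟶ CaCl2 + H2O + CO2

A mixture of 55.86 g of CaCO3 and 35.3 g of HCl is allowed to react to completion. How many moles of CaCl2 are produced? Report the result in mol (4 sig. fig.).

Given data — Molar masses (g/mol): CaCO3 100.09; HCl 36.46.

0.4841 mol

n(CaCO3) = 55.86 / 100.09 = 0.5581 mol
n(HCl) = 35.30 / 36.46 = 0.9682 mol
n/ν → CaCO3: 0.5581, HCl: 0.4841; HCl is limiting.
n(CaCl2) = (1/2) × 0.9682 = 0.4841 mol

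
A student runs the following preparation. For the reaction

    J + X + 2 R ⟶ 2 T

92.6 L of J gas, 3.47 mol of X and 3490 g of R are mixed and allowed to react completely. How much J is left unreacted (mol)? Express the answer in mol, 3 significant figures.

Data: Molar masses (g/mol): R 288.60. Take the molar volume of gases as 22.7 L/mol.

n(J) = 92.60 / 22.7 = 4.079 mol
n(X) = 3.470 mol
n(R) = 3490 / 288.60 = 12.09 mol
n/ν for J = 4.079/1 = 4.079
n/ν for X = 3.470/1 = 3.470
n/ν for R = 12.09/2 = 6.045
Smallest n/ν is X → limiting reagent.
J consumed = (1/1) × 3.470 = 3.470 mol
J remaining = 4.079 − 3.470 = 0.6090 mol

0.609 mol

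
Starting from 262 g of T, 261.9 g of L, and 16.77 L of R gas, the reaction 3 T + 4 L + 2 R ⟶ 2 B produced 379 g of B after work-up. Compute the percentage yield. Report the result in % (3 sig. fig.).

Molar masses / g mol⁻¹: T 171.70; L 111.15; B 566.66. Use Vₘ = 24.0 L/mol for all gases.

95.7 %

n(T) = 262.0 / 171.70 = 1.526 mol
n(L) = 261.9 / 111.15 = 2.356 mol
n(R) = 16.77 / 24.0 = 0.6988 mol
n/ν for T = 1.526/3 = 0.5087
n/ν for L = 2.356/4 = 0.5890
n/ν for R = 0.6988/2 = 0.3494
Smallest n/ν is R → limiting reagent.
theoretical n(B) = (2/2) × 0.6988 = 0.6988 mol → 396.0 g
% yield = 379 / 396.0 × 100 = 95.71 %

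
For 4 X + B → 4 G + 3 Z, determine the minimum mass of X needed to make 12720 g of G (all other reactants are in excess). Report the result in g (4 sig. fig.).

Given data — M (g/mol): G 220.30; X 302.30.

17450 g

n(G) = 12720 / 220.30 = 57.74 mol
n(X) = (4/4) × 57.74 = 57.74 mol
mass = 57.74 × 302.30 = 17450 g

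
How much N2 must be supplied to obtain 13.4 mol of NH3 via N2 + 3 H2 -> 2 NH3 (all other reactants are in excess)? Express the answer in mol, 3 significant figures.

6.70 mol

n(NH3) = 13.40 mol
n(N2) = (1/2) × 13.40 = 6.700 mol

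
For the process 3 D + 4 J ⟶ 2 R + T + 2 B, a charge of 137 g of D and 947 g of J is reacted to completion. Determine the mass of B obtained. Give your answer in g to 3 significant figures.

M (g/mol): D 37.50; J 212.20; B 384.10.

857 g

n(D) = 137.0 / 37.50 = 3.653 mol
n(J) = 947.0 / 212.20 = 4.463 mol
n/ν → D: 1.218, J: 1.116; J is limiting.
n(B) = (2/4) × 4.463 = 2.232 mol
mass = 2.232 × 384.10 = 857.3 g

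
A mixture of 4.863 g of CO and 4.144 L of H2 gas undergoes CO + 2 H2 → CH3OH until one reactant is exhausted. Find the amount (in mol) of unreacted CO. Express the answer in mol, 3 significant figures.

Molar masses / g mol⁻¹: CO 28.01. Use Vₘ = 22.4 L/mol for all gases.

0.0811 mol

n(CO) = 4.863 / 28.01 = 0.1736 mol
n(H2) = 4.144 / 22.4 = 0.1850 mol
n/ν for CO = 0.1736/1 = 0.1736
n/ν for H2 = 0.1850/2 = 0.09250
Smallest n/ν is H2 → limiting reagent.
CO consumed = (1/2) × 0.1850 = 0.09250 mol
CO remaining = 0.1736 − 0.09250 = 0.08110 mol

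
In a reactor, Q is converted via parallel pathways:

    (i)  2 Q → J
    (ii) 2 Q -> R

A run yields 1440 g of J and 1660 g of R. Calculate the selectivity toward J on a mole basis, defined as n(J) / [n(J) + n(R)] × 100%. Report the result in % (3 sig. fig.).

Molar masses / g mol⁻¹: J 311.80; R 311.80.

n(J) = 1440 / 311.80 = 4.618 mol
n(R) = 1660 / 311.80 = 5.324 mol
selectivity = 4.618/(4.618+5.324) × 100 = 46.45 %

46.5 %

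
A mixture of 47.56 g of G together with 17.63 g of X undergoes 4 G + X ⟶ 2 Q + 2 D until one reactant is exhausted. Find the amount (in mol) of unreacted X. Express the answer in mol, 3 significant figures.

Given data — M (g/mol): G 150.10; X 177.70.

0.0200 mol

n(G) = 47.56 / 150.10 = 0.3169 mol
n(X) = 17.63 / 177.70 = 0.09921 mol
n/ν → G: 0.07923, X: 0.09921; G is limiting.
X consumed = (1/4) × 0.3169 = 0.07923 mol
X remaining = 0.09921 − 0.07923 = 0.01998 mol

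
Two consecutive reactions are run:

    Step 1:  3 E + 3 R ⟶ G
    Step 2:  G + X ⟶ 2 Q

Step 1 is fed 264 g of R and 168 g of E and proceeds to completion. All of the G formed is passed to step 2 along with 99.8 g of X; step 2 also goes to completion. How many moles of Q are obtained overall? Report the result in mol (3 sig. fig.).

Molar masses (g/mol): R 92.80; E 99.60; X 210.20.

0.950 mol

Step 1:
n(R) = 264.0 / 92.80 = 2.845 mol
n(E) = 168.0 / 99.60 = 1.687 mol
n/ν for R = 2.845/3 = 0.9483
n/ν for E = 1.687/3 = 0.5623
Smallest n/ν is E → limiting reagent.
n(G) produced = (1/3) × 1.687 = 0.5623 mol
Step 2:
n(G) available = 0.5623 mol
n(X) = 99.80 / 210.20 = 0.4748 mol
n/ν for G = 0.5623/1 = 0.5623
n/ν for X = 0.4748/1 = 0.4748
Smallest n/ν is X → limiting reagent.
n(Q) = (2/1) × 0.4748 = 0.9496 mol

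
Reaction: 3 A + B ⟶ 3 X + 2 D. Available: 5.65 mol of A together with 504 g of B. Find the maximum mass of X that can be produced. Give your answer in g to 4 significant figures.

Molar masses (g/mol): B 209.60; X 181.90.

1028 g

n(A) = 5.650 mol
n(B) = 504.0 / 209.60 = 2.405 mol
n/ν for A = 5.650/3 = 1.883
n/ν for B = 2.405/1 = 2.405
Smallest n/ν is A → limiting reagent.
n(X) = (3/3) × 5.650 = 5.650 mol
mass = 5.650 × 181.90 = 1028 g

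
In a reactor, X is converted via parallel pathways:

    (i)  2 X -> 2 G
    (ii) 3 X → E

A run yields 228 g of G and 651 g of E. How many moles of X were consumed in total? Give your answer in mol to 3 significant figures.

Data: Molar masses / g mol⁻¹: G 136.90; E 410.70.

6.42 mol

n(G) = 228 / 136.90 = 1.665 mol
n(E) = 651 / 410.70 = 1.585 mol
n(X) via (i) = (2/2)×1.665 = 1.665 mol
n(X) via (ii) = (3/1)×1.585 = 4.755 mol
total n(X) = 1.665 + 4.755 = 6.420 mol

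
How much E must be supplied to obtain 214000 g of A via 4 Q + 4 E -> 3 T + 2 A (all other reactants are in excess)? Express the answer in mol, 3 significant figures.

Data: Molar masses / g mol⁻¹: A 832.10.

n(A) = 214000 / 832.10 = 257.2 mol
n(E) = (4/2) × 257.2 = 514.4 mol

514 mol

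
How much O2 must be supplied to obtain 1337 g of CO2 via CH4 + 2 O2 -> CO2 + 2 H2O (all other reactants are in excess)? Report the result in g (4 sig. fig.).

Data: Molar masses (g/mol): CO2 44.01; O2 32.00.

1944 g

n(CO2) = 1337 / 44.01 = 30.38 mol
n(O2) = (2/1) × 30.38 = 60.76 mol
mass = 60.76 × 32.00 = 1944 g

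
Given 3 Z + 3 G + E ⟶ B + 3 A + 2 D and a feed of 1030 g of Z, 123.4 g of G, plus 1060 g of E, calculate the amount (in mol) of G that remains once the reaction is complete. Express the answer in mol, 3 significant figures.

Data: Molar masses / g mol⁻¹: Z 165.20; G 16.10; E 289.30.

1.43 mol

n(Z) = 1030 / 165.20 = 6.235 mol
n(G) = 123.4 / 16.10 = 7.665 mol
n(E) = 1060 / 289.30 = 3.664 mol
n/ν → Z: 2.078, G: 2.555, E: 3.664; Z is limiting.
G consumed = (3/3) × 6.235 = 6.235 mol
G remaining = 7.665 − 6.235 = 1.430 mol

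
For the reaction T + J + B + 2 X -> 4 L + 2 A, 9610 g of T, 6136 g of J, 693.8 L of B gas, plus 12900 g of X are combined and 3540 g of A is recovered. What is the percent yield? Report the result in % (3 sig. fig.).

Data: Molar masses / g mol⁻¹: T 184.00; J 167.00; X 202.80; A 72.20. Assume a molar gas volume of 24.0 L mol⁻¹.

84.8 %

n(T) = 9610 / 184.00 = 52.23 mol
n(J) = 6136 / 167.00 = 36.74 mol
n(B) = 693.8 / 24.0 = 28.91 mol
n(X) = 12900 / 202.80 = 63.61 mol
n/ν for T = 52.23/1 = 52.23
n/ν for J = 36.74/1 = 36.74
n/ν for B = 28.91/1 = 28.91
n/ν for X = 63.61/2 = 31.81
Smallest n/ν is B → limiting reagent.
theoretical n(A) = (2/1) × 28.91 = 57.82 mol → 4175 g
% yield = 3540 / 4175 × 100 = 84.79 %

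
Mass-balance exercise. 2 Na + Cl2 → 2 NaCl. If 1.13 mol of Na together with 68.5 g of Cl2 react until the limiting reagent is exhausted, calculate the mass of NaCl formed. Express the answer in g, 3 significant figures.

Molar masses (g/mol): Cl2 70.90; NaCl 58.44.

66.0 g

n(Na) = 1.130 mol
n(Cl2) = 68.50 / 70.90 = 0.9661 mol
n/ν for Na = 1.130/2 = 0.5650
n/ν for Cl2 = 0.9661/1 = 0.9661
Smallest n/ν is Na → limiting reagent.
n(NaCl) = (2/2) × 1.130 = 1.130 mol
mass = 1.130 × 58.44 = 66.04 g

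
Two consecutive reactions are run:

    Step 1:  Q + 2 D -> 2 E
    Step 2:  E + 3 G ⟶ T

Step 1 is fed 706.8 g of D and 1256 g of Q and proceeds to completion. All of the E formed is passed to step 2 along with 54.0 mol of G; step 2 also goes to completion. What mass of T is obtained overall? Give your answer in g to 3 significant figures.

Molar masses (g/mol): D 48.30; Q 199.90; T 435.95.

Step 1:
n(D) = 706.8 / 48.30 = 14.63 mol
n(Q) = 1256 / 199.90 = 6.283 mol
n/ν → D: 7.315, Q: 6.283; Q is limiting.
n(E) produced = (2/1) × 6.283 = 12.57 mol
Step 2:
n(E) available = 12.57 mol
n(G) = 54.00 mol
n/ν → E: 12.57, G: 18.00; E is limiting.
n(T) = (1/1) × 12.57 = 12.57 mol
mass = 12.57 × 435.95 = 5480 g

5480 g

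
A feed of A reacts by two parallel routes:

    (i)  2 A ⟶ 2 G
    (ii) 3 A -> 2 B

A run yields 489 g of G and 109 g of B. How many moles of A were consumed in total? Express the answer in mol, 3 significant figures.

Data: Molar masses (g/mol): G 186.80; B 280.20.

n(G) = 489 / 186.80 = 2.618 mol
n(B) = 109 / 280.20 = 0.3890 mol
n(A) via (i) = (2/2)×2.618 = 2.618 mol
n(A) via (ii) = (3/2)×0.3890 = 0.5835 mol
total n(A) = 2.618 + 0.5835 = 3.202 mol

3.20 mol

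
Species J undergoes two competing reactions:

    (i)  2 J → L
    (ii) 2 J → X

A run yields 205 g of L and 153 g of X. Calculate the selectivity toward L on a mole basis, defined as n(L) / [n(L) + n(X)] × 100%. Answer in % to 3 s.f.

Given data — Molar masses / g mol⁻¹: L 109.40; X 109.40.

57.3 %

n(L) = 205 / 109.40 = 1.874 mol
n(X) = 153 / 109.40 = 1.399 mol
selectivity = 1.874/(1.874+1.399) × 100 = 57.26 %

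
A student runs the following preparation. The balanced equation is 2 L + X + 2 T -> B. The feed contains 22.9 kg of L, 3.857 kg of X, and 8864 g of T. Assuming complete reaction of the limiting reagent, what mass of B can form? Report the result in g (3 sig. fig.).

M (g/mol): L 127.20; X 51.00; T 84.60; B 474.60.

24900 g

n(L) = 22.90×1000 / 127.20 = 180.0 mol
n(X) = 3.857×1000 / 51.00 = 75.63 mol
n(T) = 8864 / 84.60 = 104.8 mol
n/ν → L: 90.00, X: 75.63, T: 52.40; T is limiting.
n(B) = (1/2) × 104.8 = 52.40 mol
mass = 52.40 × 474.60 = 24870 g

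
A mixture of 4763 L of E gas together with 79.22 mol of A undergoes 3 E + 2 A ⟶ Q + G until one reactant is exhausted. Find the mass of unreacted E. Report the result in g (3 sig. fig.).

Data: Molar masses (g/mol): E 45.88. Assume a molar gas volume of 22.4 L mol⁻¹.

n(E) = 4763 / 22.4 = 212.6 mol
n(A) = 79.22 mol
n/ν for E = 212.6/3 = 70.87
n/ν for A = 79.22/2 = 39.61
Smallest n/ν is A → limiting reagent.
E consumed = (3/2) × 79.22 = 118.8 mol
E remaining = 212.6 − 118.8 = 93.80 mol
mass = 93.80 × 45.88 = 4304 g

4300 g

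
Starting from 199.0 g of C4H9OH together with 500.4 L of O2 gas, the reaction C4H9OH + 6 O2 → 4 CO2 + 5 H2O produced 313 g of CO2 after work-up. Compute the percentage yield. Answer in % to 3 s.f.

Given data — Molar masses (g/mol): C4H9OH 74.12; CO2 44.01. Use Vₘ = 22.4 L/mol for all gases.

n(C4H9OH) = 199.0 / 74.12 = 2.685 mol
n(O2) = 500.4 / 22.4 = 22.34 mol
n/ν → C4H9OH: 2.685, O2: 3.723; C4H9OH is limiting.
theoretical n(CO2) = (4/1) × 2.685 = 10.74 mol → 472.7 g
% yield = 313 / 472.7 × 100 = 66.22 %

66.2 %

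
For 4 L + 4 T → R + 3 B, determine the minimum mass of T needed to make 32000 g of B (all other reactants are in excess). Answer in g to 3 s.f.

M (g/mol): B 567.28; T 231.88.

17400 g

n(B) = 32000 / 567.28 = 56.41 mol
n(T) = (4/3) × 56.41 = 75.21 mol
mass = 75.21 × 231.88 = 17440 g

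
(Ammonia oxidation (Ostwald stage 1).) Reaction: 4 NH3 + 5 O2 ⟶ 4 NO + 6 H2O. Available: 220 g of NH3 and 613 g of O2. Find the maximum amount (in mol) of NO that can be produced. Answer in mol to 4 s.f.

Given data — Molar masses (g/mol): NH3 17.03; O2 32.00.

n(NH3) = 220.0 / 17.03 = 12.92 mol
n(O2) = 613.0 / 32.00 = 19.16 mol
n/ν → NH3: 3.230, O2: 3.832; NH3 is limiting.
n(NO) = (4/4) × 12.92 = 12.92 mol

12.92 mol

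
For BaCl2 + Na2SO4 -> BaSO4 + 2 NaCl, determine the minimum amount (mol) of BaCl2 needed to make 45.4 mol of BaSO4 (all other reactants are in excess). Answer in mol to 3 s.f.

n(BaSO4) = 45.40 mol
n(BaCl2) = (1/1) × 45.40 = 45.40 mol

45.4 mol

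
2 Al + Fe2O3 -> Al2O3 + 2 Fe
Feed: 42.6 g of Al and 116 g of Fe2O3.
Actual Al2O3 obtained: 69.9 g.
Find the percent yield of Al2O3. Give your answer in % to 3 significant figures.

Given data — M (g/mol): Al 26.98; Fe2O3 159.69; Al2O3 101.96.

n(Al) = 42.60 / 26.98 = 1.579 mol
n(Fe2O3) = 116.0 / 159.69 = 0.7264 mol
n/ν for Al = 1.579/2 = 0.7895
n/ν for Fe2O3 = 0.7264/1 = 0.7264
Smallest n/ν is Fe2O3 → limiting reagent.
theoretical n(Al2O3) = (1/1) × 0.7264 = 0.7264 mol → 74.06 g
% yield = 69.9 / 74.06 × 100 = 94.38 %

94.4 %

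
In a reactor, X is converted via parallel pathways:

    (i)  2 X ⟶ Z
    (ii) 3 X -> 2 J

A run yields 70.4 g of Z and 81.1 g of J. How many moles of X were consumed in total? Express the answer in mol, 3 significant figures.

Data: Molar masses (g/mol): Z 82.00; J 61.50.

3.70 mol

n(Z) = 70.4 / 82.00 = 0.8585 mol
n(J) = 81.1 / 61.50 = 1.319 mol
n(X) via (i) = (2/1)×0.8585 = 1.717 mol
n(X) via (ii) = (3/2)×1.319 = 1.979 mol
total n(X) = 1.717 + 1.979 = 3.696 mol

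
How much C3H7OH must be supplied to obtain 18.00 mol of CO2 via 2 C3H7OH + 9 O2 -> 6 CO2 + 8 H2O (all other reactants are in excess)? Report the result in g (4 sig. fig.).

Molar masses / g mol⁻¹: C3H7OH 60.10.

n(CO2) = 18.00 mol
n(C3H7OH) = (2/6) × 18.00 = 6.000 mol
mass = 6.000 × 60.10 = 360.6 g

360.6 g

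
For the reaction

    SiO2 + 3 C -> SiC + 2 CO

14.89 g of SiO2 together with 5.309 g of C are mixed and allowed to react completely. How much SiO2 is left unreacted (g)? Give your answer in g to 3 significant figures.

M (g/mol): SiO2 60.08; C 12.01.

n(SiO2) = 14.89 / 60.08 = 0.2478 mol
n(C) = 5.309 / 12.01 = 0.4420 mol
n/ν for SiO2 = 0.2478/1 = 0.2478
n/ν for C = 0.4420/3 = 0.1473
Smallest n/ν is C → limiting reagent.
SiO2 consumed = (1/3) × 0.4420 = 0.1473 mol
SiO2 remaining = 0.2478 − 0.1473 = 0.1005 mol
mass = 0.1005 × 60.08 = 6.038 g

6.04 g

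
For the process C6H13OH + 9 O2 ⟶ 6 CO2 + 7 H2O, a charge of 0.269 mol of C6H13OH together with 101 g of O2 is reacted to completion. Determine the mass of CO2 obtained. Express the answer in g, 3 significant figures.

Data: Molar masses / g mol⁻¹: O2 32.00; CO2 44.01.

71.0 g

n(C6H13OH) = 0.2690 mol
n(O2) = 101.0 / 32.00 = 3.156 mol
n/ν for C6H13OH = 0.2690/1 = 0.2690
n/ν for O2 = 3.156/9 = 0.3507
Smallest n/ν is C6H13OH → limiting reagent.
n(CO2) = (6/1) × 0.2690 = 1.614 mol
mass = 1.614 × 44.01 = 71.03 g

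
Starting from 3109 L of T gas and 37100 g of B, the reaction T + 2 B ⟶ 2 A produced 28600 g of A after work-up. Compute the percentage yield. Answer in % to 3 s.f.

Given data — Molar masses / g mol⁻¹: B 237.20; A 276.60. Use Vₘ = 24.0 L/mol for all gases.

66.1 %

n(T) = 3109 / 24.0 = 129.5 mol
n(B) = 37100 / 237.20 = 156.4 mol
n/ν for T = 129.5/1 = 129.5
n/ν for B = 156.4/2 = 78.20
Smallest n/ν is B → limiting reagent.
theoretical n(A) = (2/2) × 156.4 = 156.4 mol → 43260 g
% yield = 28600 / 43260 × 100 = 66.11 %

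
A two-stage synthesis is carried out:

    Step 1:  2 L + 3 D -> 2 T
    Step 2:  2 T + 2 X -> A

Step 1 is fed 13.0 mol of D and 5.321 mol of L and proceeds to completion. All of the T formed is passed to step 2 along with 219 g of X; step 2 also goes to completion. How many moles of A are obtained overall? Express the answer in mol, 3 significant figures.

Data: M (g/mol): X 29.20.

Step 1:
n(D) = 13.00 mol
n(L) = 5.321 mol
n/ν for D = 13.00/3 = 4.333
n/ν for L = 5.321/2 = 2.661
Smallest n/ν is L → limiting reagent.
n(T) produced = (2/2) × 5.321 = 5.321 mol
Step 2:
n(T) available = 5.321 mol
n(X) = 219.0 / 29.20 = 7.500 mol
n/ν for T = 5.321/2 = 2.661
n/ν for X = 7.500/2 = 3.750
Smallest n/ν is T → limiting reagent.
n(A) = (1/2) × 5.321 = 2.661 mol

2.66 mol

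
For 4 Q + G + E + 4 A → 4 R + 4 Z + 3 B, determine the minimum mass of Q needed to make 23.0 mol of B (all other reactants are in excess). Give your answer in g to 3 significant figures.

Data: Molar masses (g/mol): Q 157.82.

4840 g

n(B) = 23.00 mol
n(Q) = (4/3) × 23.00 = 30.67 mol
mass = 30.67 × 157.82 = 4840 g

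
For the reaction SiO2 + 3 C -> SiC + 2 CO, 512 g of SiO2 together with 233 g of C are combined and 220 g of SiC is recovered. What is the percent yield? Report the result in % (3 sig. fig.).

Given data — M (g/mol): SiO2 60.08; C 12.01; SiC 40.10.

n(SiO2) = 512.0 / 60.08 = 8.522 mol
n(C) = 233.0 / 12.01 = 19.40 mol
n/ν for SiO2 = 8.522/1 = 8.522
n/ν for C = 19.40/3 = 6.467
Smallest n/ν is C → limiting reagent.
theoretical n(SiC) = (1/3) × 19.40 = 6.467 mol → 259.3 g
% yield = 220 / 259.3 × 100 = 84.84 %

84.8 %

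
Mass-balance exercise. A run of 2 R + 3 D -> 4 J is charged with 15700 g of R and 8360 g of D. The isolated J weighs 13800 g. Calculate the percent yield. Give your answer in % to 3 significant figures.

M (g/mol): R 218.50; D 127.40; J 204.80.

n(R) = 15700 / 218.50 = 71.85 mol
n(D) = 8360 / 127.40 = 65.62 mol
n/ν for R = 71.85/2 = 35.93
n/ν for D = 65.62/3 = 21.87
Smallest n/ν is D → limiting reagent.
theoretical n(J) = (4/3) × 65.62 = 87.49 mol → 17920 g
% yield = 13800 / 17920 × 100 = 77.01 %

77.0 %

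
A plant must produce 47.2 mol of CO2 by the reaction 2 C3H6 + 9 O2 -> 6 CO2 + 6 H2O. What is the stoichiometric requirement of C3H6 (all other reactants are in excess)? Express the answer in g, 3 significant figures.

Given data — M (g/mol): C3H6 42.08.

n(CO2) = 47.20 mol
n(C3H6) = (2/6) × 47.20 = 15.73 mol
mass = 15.73 × 42.08 = 661.9 g

662 g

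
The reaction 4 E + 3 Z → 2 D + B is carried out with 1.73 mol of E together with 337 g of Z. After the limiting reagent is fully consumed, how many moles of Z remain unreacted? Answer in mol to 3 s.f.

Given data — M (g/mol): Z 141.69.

n(E) = 1.730 mol
n(Z) = 337.0 / 141.69 = 2.378 mol
n/ν → E: 0.4325, Z: 0.7927; E is limiting.
Z consumed = (3/4) × 1.730 = 1.298 mol
Z remaining = 2.378 − 1.298 = 1.080 mol

1.08 mol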